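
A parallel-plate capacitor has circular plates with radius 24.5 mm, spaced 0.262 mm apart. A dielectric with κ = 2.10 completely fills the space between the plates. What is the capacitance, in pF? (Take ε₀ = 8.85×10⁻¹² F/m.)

C ≈ 134 pF

A = π(24.5 mm)² = 1.89×10⁻³ m².
C = κε₀A/d = 2.10 × 8.85×10⁻¹² × 1.89×10⁻³ / 2.62×10⁻⁴ = 1.34×10⁻¹⁰ F.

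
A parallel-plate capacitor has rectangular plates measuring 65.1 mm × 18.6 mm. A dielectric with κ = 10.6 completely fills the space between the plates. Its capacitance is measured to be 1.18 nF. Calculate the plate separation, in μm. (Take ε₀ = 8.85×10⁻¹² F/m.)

d ≈ 96.3 μm

A = 65.1 × 18.6 mm² = 1.21×10⁻³ m².
d = κε₀A/C = 10.6 × 8.85×10⁻¹² × 1.21×10⁻³ / 1.18×10⁻⁹ = 9.63×10⁻⁵ m.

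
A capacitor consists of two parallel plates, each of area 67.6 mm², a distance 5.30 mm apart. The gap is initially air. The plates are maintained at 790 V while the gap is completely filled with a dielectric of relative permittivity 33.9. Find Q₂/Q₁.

Q₂/Q₁ ≈ 33.9

Battery connected ⇒ V is held fixed.
C₂ = 33.9 C₁ and Q = CV, so Q₂/Q₁ = C₂/C₁ = 33.9.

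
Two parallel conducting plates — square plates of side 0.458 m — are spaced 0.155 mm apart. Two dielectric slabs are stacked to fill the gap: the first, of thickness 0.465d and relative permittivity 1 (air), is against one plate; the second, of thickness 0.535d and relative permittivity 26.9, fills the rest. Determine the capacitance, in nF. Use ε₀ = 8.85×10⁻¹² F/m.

A = (0.458 m)² = 0.210 m².
Stacked slabs ⇒ two capacitors in series, each with the full plate area.
C₁ = κ₁ε₀A/d₁ = 1.00 × 8.85×10⁻¹² × 0.210 / 7.21×10⁻⁵ = 2.58×10⁻⁸ F.
C₂ = κ₂ε₀A/d₂ = 26.9 × 8.85×10⁻¹² × 0.210 / 8.29×10⁻⁵ = 6.02×10⁻⁷ F.
C = (1/C₁ + 1/C₂)⁻¹ = 2.47×10⁻⁸ F.

24.7 nF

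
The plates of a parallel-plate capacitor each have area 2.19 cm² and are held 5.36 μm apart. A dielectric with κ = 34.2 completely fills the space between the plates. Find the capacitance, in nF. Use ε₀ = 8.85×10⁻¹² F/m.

A = 2.19 cm² = 2.19×10⁻⁴ m².
C = κε₀A/d = 34.2 × 8.85×10⁻¹² × 2.19×10⁻⁴ / 5.36×10⁻⁶ = 1.24×10⁻⁸ F.

C ≈ 12.4 nF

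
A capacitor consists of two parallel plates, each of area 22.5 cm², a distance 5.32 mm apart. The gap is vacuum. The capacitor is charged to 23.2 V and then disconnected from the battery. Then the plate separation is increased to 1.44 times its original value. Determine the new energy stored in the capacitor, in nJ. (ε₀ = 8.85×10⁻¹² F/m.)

A = 22.5 cm² = 2.25×10⁻³ m².
Initially C₁ = ε₀A/d = 8.85×10⁻¹² × 2.25×10⁻³ / 5.32×10⁻³ = 3.74×10⁻¹² F.
U₁ = 1.01×10⁻⁹ J.
Isolated ⇒ Q is held fixed. C₂ = 0.694 C₁ and U = Q²/(2C), so U₂/U₁ = C₁/C₂ = 1.44.
U₂ = 1.44 × 1.01×10⁻⁹ = 1.45×10⁻⁹ J.

U ≈ 1.45 nJ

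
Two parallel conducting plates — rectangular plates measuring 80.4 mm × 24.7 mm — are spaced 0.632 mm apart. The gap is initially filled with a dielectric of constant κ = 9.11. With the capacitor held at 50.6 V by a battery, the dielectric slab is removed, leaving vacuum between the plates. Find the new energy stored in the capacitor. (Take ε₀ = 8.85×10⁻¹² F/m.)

A = 80.4 × 24.7 mm² = 1.99×10⁻³ m².
Initially C₁ = κε₀A/d = 9.11 × 8.85×10⁻¹² × 1.99×10⁻³ / 6.32×10⁻⁴ = 2.53×10⁻¹⁰ F.
U₁ = 3.24×10⁻⁷ J.
Battery connected ⇒ V is held fixed. C₂ = 0.110 C₁ and U = ½CV², so U₂/U₁ = C₂/C₁ = 0.110.
U₂ = 0.110 × 3.24×10⁻⁷ = 3.56×10⁻⁸ J.

U ≈ 35.6 nJ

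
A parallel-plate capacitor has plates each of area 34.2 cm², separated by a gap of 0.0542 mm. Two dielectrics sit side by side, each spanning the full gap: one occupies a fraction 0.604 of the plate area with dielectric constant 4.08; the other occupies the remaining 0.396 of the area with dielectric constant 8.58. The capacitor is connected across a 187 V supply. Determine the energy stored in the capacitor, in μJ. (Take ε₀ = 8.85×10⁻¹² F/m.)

A = 34.2 cm² = 3.42×10⁻³ m².
Side-by-side slabs ⇒ two capacitors in parallel, each spanning the full gap.
C₁ = κ₁ε₀A₁/d = 4.08 × 8.85×10⁻¹² × 2.07×10⁻³ / 5.42×10⁻⁵ = 1.38×10⁻⁹ F.
C₂ = κ₂ε₀A₂/d = 8.58 × 8.85×10⁻¹² × 1.35×10⁻³ / 5.42×10⁻⁵ = 1.90×10⁻⁹ F.
C = C₁ + C₂ = 3.27×10⁻⁹ F.
U = ½CV² = ½ × 3.27×10⁻⁹ × (187)² = 5.72×10⁻⁵ J.

U ≈ 57.2 μJ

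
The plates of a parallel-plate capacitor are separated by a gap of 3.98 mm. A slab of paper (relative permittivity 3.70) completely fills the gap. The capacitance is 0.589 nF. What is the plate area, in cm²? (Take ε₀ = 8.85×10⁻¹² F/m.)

A ≈ 716 cm²

A = Cd/(κε₀) = 5.89×10⁻¹⁰ × 3.98×10⁻³ / (3.70 × 8.85×10⁻¹²) = 7.16×10⁻² m².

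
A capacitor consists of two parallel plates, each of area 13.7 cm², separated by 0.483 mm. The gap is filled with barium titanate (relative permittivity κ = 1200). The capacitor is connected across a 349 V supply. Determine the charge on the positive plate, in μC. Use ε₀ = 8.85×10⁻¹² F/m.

A = 13.7 cm² = 1.37×10⁻³ m².
C = κε₀A/d = 1200 × 8.85×10⁻¹² × 1.37×10⁻³ / 4.83×10⁻⁴ = 3.01×10⁻⁸ F.
Q = CV = 3.01×10⁻⁸ × 349 = 1.05×10⁻⁵ C.

10.5 μC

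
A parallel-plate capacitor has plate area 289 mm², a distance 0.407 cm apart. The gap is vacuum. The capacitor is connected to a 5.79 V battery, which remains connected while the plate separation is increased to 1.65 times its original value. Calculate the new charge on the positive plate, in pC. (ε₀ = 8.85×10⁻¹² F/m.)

Q ≈ 2.21 pC

A = 289 mm² = 2.89×10⁻⁴ m².
Initially C₁ = ε₀A/d = 8.85×10⁻¹² × 2.89×10⁻⁴ / 4.07×10⁻³ = 6.28×10⁻¹³ F.
Q₁ = 3.64×10⁻¹² C.
Battery connected ⇒ V is held fixed. C₂ = 0.606 C₁ and Q = CV, so Q₂/Q₁ = C₂/C₁ = 0.606.
Q₂ = 0.606 × 3.64×10⁻¹² = 2.21×10⁻¹² C.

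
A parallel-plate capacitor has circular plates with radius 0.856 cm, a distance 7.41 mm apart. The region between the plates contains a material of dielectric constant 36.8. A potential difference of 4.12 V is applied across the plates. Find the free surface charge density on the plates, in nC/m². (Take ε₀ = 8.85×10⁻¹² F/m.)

181 nC/m²

A = π(0.856 cm)² = 2.30×10⁻⁴ m².
C = κε₀A/d = 36.8 × 8.85×10⁻¹² × 2.30×10⁻⁴ / 7.41×10⁻³ = 1.01×10⁻¹¹ F.
σ = Q/A = CV/A = 1.01×10⁻¹¹ × 4.12 / 2.30×10⁻⁴ = 1.81×10⁻⁷ C/m².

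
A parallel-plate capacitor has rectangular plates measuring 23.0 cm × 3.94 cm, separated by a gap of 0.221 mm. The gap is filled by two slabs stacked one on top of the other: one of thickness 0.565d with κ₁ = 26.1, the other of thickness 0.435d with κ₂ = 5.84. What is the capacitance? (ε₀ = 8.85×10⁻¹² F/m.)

C ≈ 3.77 nF

A = 23.0 × 3.94 cm² = 9.06×10⁻³ m².
Stacked slabs ⇒ two capacitors in series, each with the full plate area.
C₁ = κ₁ε₀A/d₁ = 26.1 × 8.85×10⁻¹² × 9.06×10⁻³ / 1.25×10⁻⁴ = 1.68×10⁻⁸ F.
C₂ = κ₂ε₀A/d₂ = 5.84 × 8.85×10⁻¹² × 9.06×10⁻³ / 9.61×10⁻⁵ = 4.87×10⁻⁹ F.
C = (1/C₁ + 1/C₂)⁻¹ = 3.77×10⁻⁹ F.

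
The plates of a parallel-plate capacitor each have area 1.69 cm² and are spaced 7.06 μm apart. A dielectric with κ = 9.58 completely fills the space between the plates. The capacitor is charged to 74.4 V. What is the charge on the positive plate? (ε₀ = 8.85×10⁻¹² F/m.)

Q ≈ 151 nC

A = 1.69 cm² = 1.69×10⁻⁴ m².
C = κε₀A/d = 9.58 × 8.85×10⁻¹² × 1.69×10⁻⁴ / 7.06×10⁻⁶ = 2.03×10⁻⁹ F.
Q = CV = 2.03×10⁻⁹ × 74.4 = 1.51×10⁻⁷ C.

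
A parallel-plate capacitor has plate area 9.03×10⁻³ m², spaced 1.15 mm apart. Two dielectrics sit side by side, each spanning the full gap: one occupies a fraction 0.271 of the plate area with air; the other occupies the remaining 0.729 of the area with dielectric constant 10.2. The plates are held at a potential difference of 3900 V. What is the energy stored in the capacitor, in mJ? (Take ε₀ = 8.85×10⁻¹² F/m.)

Side-by-side slabs ⇒ two capacitors in parallel, each spanning the full gap.
C₁ = κ₁ε₀A₁/d = 1.00 × 8.85×10⁻¹² × 2.45×10⁻³ / 1.15×10⁻³ = 1.88×10⁻¹¹ F.
C₂ = κ₂ε₀A₂/d = 10.2 × 8.85×10⁻¹² × 6.58×10⁻³ / 1.15×10⁻³ = 5.17×10⁻¹⁰ F.
C = C₁ + C₂ = 5.36×10⁻¹⁰ F.
U = ½CV² = ½ × 5.36×10⁻¹⁰ × (3900)² = 4.07×10⁻³ J.

4.07 mJ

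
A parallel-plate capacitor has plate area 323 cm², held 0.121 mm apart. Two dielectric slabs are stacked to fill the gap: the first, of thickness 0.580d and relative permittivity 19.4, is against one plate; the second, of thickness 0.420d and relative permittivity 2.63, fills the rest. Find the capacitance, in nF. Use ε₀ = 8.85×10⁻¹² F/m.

A = 323 cm² = 3.23×10⁻² m².
Stacked slabs ⇒ two capacitors in series, each with the full plate area.
C₁ = κ₁ε₀A/d₁ = 19.4 × 8.85×10⁻¹² × 3.23×10⁻² / 7.02×10⁻⁵ = 7.90×10⁻⁸ F.
C₂ = κ₂ε₀A/d₂ = 2.63 × 8.85×10⁻¹² × 3.23×10⁻² / 5.08×10⁻⁵ = 1.48×10⁻⁸ F.
C = (1/C₁ + 1/C₂)⁻¹ = 1.25×10⁻⁸ F.

C ≈ 12.5 nF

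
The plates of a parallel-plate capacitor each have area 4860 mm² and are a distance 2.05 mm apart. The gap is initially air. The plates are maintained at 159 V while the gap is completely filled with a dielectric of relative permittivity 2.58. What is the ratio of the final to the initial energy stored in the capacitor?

U₂/U₁ ≈ 2.58

Battery connected ⇒ V is held fixed.
C₂ = 2.58 C₁ and U = ½CV², so U₂/U₁ = C₂/C₁ = 2.58.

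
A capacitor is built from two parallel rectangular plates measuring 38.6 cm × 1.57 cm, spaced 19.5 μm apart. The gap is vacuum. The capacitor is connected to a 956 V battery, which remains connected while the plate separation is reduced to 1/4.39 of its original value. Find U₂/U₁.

Battery connected ⇒ V is held fixed.
C₂ = 4.39 C₁ and U = ½CV², so U₂/U₁ = C₂/C₁ = 4.39.

U₂/U₁ ≈ 4.39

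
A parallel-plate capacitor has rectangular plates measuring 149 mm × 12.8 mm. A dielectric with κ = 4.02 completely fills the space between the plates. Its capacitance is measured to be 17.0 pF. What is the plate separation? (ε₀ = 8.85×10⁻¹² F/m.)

A = 149 × 12.8 mm² = 1.91×10⁻³ m².
d = κε₀A/C = 4.02 × 8.85×10⁻¹² × 1.91×10⁻³ / 1.70×10⁻¹¹ = 3.99×10⁻³ m.

3.99 mm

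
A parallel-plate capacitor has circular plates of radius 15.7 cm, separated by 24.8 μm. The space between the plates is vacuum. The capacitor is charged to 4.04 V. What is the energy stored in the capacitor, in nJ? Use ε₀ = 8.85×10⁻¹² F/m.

U ≈ 226 nJ

A = π(15.7 cm)² = 7.74×10⁻² m².
C = ε₀A/d = 8.85×10⁻¹² × 7.74×10⁻² / 2.48×10⁻⁵ = 2.76×10⁻⁸ F.
U = ½CV² = ½ × 2.76×10⁻⁸ × (4.04)² = 2.26×10⁻⁷ J.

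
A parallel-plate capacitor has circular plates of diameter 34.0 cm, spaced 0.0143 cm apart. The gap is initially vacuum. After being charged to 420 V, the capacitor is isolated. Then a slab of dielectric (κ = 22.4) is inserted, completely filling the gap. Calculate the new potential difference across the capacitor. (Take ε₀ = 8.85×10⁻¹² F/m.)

V ≈ 18.8 V

A = π(34.0/2 cm)² = 9.08×10⁻² m².
Initially C₁ = ε₀A/d = 8.85×10⁻¹² × 9.08×10⁻² / 1.43×10⁻⁴ = 5.62×10⁻⁹ F.
V₁ = 4.20×10² V.
Isolated ⇒ Q is held fixed. C₂ = 22.4 C₁ and V = Q/C, so V₂/V₁ = C₁/C₂ = 0.0446.
V₂ = 0.0446 × 4.20×10² = 18.8 V.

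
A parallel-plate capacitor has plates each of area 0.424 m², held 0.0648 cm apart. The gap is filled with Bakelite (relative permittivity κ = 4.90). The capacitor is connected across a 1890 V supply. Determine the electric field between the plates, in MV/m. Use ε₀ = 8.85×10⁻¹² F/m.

E ≈ 2.92 MV/m

E = V/d = 1890 / 6.48×10⁻⁴ = 2.92×10⁶ V/m.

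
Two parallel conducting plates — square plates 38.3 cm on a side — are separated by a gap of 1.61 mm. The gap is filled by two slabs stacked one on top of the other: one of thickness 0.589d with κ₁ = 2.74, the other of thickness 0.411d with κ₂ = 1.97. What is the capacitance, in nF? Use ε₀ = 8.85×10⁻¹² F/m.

C ≈ 1.90 nF

A = (38.3 cm)² = 0.147 m².
Stacked slabs ⇒ two capacitors in series, each with the full plate area.
C₁ = κ₁ε₀A/d₁ = 2.74 × 8.85×10⁻¹² × 0.147 / 9.48×10⁻⁴ = 3.75×10⁻⁹ F.
C₂ = κ₂ε₀A/d₂ = 1.97 × 8.85×10⁻¹² × 0.147 / 6.62×10⁻⁴ = 3.86×10⁻⁹ F.
C = (1/C₁ + 1/C₂)⁻¹ = 1.90×10⁻⁹ F.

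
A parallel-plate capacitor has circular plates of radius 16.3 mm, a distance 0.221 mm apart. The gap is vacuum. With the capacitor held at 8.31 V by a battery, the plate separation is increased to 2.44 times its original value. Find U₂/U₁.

Battery connected ⇒ V is held fixed.
C₂ = 0.410 C₁ and U = ½CV², so U₂/U₁ = C₂/C₁ = 0.410.

U₂/U₁ ≈ 0.410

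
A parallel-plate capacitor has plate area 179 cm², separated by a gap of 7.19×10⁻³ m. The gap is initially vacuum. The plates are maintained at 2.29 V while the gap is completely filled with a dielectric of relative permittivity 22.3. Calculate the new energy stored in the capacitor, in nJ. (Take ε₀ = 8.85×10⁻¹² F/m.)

A = 179 cm² = 1.79×10⁻² m².
Initially C₁ = ε₀A/d = 8.85×10⁻¹² × 1.79×10⁻² / 7.19×10⁻³ = 2.20×10⁻¹¹ F.
U₁ = 5.78×10⁻¹¹ J.
Battery connected ⇒ V is held fixed. C₂ = 22.3 C₁ and U = ½CV², so U₂/U₁ = C₂/C₁ = 22.3.
U₂ = 22.3 × 5.78×10⁻¹¹ = 1.29×10⁻⁹ J.

U ≈ 1.29 nJ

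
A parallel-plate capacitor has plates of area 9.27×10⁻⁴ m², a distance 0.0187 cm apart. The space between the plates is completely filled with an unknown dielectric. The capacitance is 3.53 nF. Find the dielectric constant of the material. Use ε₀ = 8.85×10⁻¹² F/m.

κ = Cd/(ε₀A) = 3.53×10⁻⁹ × 1.87×10⁻⁴ / (8.85×10⁻¹² × 9.27×10⁻⁴) = 80.5.

κ ≈ 80.5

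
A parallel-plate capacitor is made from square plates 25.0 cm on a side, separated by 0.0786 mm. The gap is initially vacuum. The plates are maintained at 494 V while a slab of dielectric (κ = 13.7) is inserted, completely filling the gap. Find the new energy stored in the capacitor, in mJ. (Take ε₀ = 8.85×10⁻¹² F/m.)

U ≈ 11.8 mJ

A = (25.0 cm)² = 6.25×10⁻² m².
Initially C₁ = ε₀A/d = 8.85×10⁻¹² × 6.25×10⁻² / 7.86×10⁻⁵ = 7.04×10⁻⁹ F.
U₁ = 8.59×10⁻⁴ J.
Battery connected ⇒ V is held fixed. C₂ = 13.7 C₁ and U = ½CV², so U₂/U₁ = C₂/C₁ = 13.7.
U₂ = 13.7 × 8.59×10⁻⁴ = 1.18×10⁻² J.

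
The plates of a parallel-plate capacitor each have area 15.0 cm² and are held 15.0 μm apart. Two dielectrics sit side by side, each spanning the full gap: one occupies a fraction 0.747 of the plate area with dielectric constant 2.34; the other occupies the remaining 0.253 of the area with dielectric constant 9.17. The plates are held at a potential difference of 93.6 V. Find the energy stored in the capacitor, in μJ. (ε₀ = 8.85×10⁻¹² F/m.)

15.8 μJ

A = 15.0 cm² = 1.50×10⁻³ m².
Side-by-side slabs ⇒ two capacitors in parallel, each spanning the full gap.
C₁ = κ₁ε₀A₁/d = 2.34 × 8.85×10⁻¹² × 1.12×10⁻³ / 1.50×10⁻⁵ = 1.55×10⁻⁹ F.
C₂ = κ₂ε₀A₂/d = 9.17 × 8.85×10⁻¹² × 3.80×10⁻⁴ / 1.50×10⁻⁵ = 2.05×10⁻⁹ F.
C = C₁ + C₂ = 3.60×10⁻⁹ F.
U = ½CV² = ½ × 3.60×10⁻⁹ × (93.6)² = 1.58×10⁻⁵ J.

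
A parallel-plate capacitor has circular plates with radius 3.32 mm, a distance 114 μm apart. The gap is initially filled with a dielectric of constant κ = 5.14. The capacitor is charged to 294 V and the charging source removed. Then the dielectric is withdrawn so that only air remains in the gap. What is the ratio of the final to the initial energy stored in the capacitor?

Isolated ⇒ Q is held fixed.
C₂ = 0.195 C₁ and U = Q²/(2C), so U₂/U₁ = C₁/C₂ = 5.14.

5.14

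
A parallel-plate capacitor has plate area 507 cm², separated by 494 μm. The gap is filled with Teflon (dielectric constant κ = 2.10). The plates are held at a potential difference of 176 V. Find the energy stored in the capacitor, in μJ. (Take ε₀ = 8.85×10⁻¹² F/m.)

29.5 μJ

A = 507 cm² = 5.07×10⁻² m².
C = κε₀A/d = 2.10 × 8.85×10⁻¹² × 5.07×10⁻² / 4.94×10⁻⁴ = 1.91×10⁻⁹ F.
U = ½CV² = ½ × 1.91×10⁻⁹ × (176)² = 2.95×10⁻⁵ J.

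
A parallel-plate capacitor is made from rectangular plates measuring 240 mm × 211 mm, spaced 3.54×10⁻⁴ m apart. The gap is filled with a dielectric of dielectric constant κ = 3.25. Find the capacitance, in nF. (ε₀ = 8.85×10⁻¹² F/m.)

A = 240 × 211 mm² = 5.06×10⁻² m².
C = κε₀A/d = 3.25 × 8.85×10⁻¹² × 5.06×10⁻² / 3.54×10⁻⁴ = 4.11×10⁻⁹ F.

C ≈ 4.11 nF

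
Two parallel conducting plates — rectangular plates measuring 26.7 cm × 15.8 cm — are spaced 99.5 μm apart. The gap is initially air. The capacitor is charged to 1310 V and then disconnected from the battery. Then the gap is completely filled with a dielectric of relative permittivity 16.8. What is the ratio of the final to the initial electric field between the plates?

Isolated ⇒ Q is held fixed.
V₂ = Q/C₂ = V₁/16.8; E = V/d, so E₂/E₁ = (V₂/V₁)(d₁/d₂) = 0.0595.

E₂/E₁ ≈ 0.0595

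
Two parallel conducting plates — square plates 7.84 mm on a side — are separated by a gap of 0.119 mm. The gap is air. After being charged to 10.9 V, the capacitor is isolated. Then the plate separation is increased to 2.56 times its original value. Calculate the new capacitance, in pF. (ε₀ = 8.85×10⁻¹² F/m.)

A = (7.84 mm)² = 6.15×10⁻⁵ m².
Initially C₁ = ε₀A/d = 8.85×10⁻¹² × 6.15×10⁻⁵ / 1.19×10⁻⁴ = 4.57×10⁻¹² F.
C = ε₀A/d scales as 1/d, so C₂/C₁ = d₁/d₂ = 1/2.56 = 0.391.
C₂ = 0.391 × 4.57×10⁻¹² = 1.79×10⁻¹² F.

C ≈ 1.79 pF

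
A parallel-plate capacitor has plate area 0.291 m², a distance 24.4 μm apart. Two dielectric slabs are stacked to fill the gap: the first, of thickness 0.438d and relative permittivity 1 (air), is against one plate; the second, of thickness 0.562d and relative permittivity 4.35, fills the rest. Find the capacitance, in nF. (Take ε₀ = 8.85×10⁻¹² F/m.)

186 nF

Stacked slabs ⇒ two capacitors in series, each with the full plate area.
C₁ = κ₁ε₀A/d₁ = 1.00 × 8.85×10⁻¹² × 0.291 / 1.07×10⁻⁵ = 2.41×10⁻⁷ F.
C₂ = κ₂ε₀A/d₂ = 4.35 × 8.85×10⁻¹² × 0.291 / 1.37×10⁻⁵ = 8.17×10⁻⁷ F.
C = (1/C₁ + 1/C₂)⁻¹ = 1.86×10⁻⁷ F.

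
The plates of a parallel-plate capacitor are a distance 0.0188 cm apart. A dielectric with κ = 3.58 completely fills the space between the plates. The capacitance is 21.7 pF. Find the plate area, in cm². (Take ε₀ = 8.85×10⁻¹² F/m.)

A = Cd/(κε₀) = 2.17×10⁻¹¹ × 1.88×10⁻⁴ / (3.58 × 8.85×10⁻¹²) = 1.29×10⁻⁴ m².

1.29 cm²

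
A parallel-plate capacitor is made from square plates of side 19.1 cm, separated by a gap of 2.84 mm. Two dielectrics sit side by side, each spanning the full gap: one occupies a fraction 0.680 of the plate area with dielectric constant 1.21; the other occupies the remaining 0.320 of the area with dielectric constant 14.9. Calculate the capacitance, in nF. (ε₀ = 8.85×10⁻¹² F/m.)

0.636 nF

A = (19.1 cm)² = 3.65×10⁻² m².
Side-by-side slabs ⇒ two capacitors in parallel, each spanning the full gap.
C₁ = κ₁ε₀A₁/d = 1.21 × 8.85×10⁻¹² × 2.48×10⁻² / 2.84×10⁻³ = 9.35×10⁻¹¹ F.
C₂ = κ₂ε₀A₂/d = 14.9 × 8.85×10⁻¹² × 1.17×10⁻² / 2.84×10⁻³ = 5.42×10⁻¹⁰ F.
C = C₁ + C₂ = 6.36×10⁻¹⁰ F.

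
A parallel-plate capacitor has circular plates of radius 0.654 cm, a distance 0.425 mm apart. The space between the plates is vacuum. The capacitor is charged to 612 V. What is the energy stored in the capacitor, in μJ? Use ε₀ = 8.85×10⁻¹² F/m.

A = π(0.654 cm)² = 1.34×10⁻⁴ m².
C = ε₀A/d = 8.85×10⁻¹² × 1.34×10⁻⁴ / 4.25×10⁻⁴ = 2.80×10⁻¹² F.
U = ½CV² = ½ × 2.80×10⁻¹² × (612)² = 5.24×10⁻⁷ J.

0.524 μJ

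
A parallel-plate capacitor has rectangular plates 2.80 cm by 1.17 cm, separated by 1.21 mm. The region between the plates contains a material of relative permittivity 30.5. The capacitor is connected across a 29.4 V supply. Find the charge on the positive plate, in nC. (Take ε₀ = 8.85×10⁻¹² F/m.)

2.15 nC

A = 2.80 × 1.17 cm² = 3.28×10⁻⁴ m².
C = κε₀A/d = 30.5 × 8.85×10⁻¹² × 3.28×10⁻⁴ / 1.21×10⁻³ = 7.31×10⁻¹¹ F.
Q = CV = 7.31×10⁻¹¹ × 29.4 = 2.15×10⁻⁹ C.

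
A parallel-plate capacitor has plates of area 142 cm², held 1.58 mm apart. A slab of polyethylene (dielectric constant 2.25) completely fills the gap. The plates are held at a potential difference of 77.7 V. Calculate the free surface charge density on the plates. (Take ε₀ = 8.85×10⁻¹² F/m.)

A = 142 cm² = 1.42×10⁻² m².
C = κε₀A/d = 2.25 × 8.85×10⁻¹² × 1.42×10⁻² / 1.58×10⁻³ = 1.79×10⁻¹⁰ F.
σ = Q/A = CV/A = 1.79×10⁻¹⁰ × 77.7 / 1.42×10⁻² = 9.79×10⁻⁷ C/m².

σ ≈ 0.979 μC/m²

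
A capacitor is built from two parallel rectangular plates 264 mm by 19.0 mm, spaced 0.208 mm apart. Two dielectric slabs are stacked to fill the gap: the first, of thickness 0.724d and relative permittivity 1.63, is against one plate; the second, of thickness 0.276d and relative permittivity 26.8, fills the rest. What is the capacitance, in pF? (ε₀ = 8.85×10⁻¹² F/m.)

470 pF

A = 264 × 19.0 mm² = 5.02×10⁻³ m².
Stacked slabs ⇒ two capacitors in series, each with the full plate area.
C₁ = κ₁ε₀A/d₁ = 1.63 × 8.85×10⁻¹² × 5.02×10⁻³ / 1.51×10⁻⁴ = 4.80×10⁻¹⁰ F.
C₂ = κ₂ε₀A/d₂ = 26.8 × 8.85×10⁻¹² × 5.02×10⁻³ / 5.74×10⁻⁵ = 2.07×10⁻⁸ F.
C = (1/C₁ + 1/C₂)⁻¹ = 4.70×10⁻¹⁰ F.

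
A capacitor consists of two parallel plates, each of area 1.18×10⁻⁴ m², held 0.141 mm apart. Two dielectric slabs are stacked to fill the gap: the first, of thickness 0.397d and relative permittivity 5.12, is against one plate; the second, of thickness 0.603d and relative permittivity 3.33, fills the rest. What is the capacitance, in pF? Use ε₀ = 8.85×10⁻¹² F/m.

C ≈ 28.6 pF

Stacked slabs ⇒ two capacitors in series, each with the full plate area.
C₁ = κ₁ε₀A/d₁ = 5.12 × 8.85×10⁻¹² × 1.18×10⁻⁴ / 5.60×10⁻⁵ = 9.55×10⁻¹¹ F.
C₂ = κ₂ε₀A/d₂ = 3.33 × 8.85×10⁻¹² × 1.18×10⁻⁴ / 8.50×10⁻⁵ = 4.09×10⁻¹¹ F.
C = (1/C₁ + 1/C₂)⁻¹ = 2.86×10⁻¹¹ F.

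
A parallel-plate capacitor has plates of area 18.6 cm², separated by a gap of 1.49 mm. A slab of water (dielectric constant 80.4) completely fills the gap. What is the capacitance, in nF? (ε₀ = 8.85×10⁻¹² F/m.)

C ≈ 0.888 nF

A = 18.6 cm² = 1.86×10⁻³ m².
C = κε₀A/d = 80.4 × 8.85×10⁻¹² × 1.86×10⁻³ / 1.49×10⁻³ = 8.88×10⁻¹⁰ F.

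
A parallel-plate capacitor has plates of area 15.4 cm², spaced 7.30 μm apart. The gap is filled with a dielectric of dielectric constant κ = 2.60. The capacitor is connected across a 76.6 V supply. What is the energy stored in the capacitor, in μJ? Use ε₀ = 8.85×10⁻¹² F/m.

A = 15.4 cm² = 1.54×10⁻³ m².
C = κε₀A/d = 2.60 × 8.85×10⁻¹² × 1.54×10⁻³ / 7.30×10⁻⁶ = 4.85×10⁻⁹ F.
U = ½CV² = ½ × 4.85×10⁻⁹ × (76.6)² = 1.42×10⁻⁵ J.

U ≈ 14.2 μJ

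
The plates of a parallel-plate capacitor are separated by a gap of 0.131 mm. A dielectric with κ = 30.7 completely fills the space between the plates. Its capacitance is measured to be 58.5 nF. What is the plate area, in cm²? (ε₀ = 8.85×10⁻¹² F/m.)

A ≈ 282 cm²

A = Cd/(κε₀) = 5.85×10⁻⁸ × 1.31×10⁻⁴ / (30.7 × 8.85×10⁻¹²) = 2.82×10⁻² m².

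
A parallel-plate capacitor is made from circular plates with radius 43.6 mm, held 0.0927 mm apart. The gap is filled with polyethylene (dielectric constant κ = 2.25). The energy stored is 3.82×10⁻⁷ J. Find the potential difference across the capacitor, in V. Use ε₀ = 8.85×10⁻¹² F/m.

V ≈ 24.4 V

A = π(43.6 mm)² = 5.97×10⁻³ m².
C = κε₀A/d = 2.25 × 8.85×10⁻¹² × 5.97×10⁻³ / 9.27×10⁻⁵ = 1.28×10⁻⁹ F.
V = √(2U/C) = √(2 × 3.82×10⁻⁷ / 1.28×10⁻⁹) = 24.4 V.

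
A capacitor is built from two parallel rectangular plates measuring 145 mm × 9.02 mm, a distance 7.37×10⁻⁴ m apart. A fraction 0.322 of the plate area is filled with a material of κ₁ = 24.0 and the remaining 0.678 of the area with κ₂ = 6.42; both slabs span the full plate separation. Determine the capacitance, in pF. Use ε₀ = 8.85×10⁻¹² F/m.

190 pF

A = 145 × 9.02 mm² = 1.31×10⁻³ m².
Side-by-side slabs ⇒ two capacitors in parallel, each spanning the full gap.
C₁ = κ₁ε₀A₁/d = 24.0 × 8.85×10⁻¹² × 4.21×10⁻⁴ / 7.37×10⁻⁴ = 1.21×10⁻¹⁰ F.
C₂ = κ₂ε₀A₂/d = 6.42 × 8.85×10⁻¹² × 8.87×10⁻⁴ / 7.37×10⁻⁴ = 6.84×10⁻¹¹ F.
C = C₁ + C₂ = 1.90×10⁻¹⁰ F.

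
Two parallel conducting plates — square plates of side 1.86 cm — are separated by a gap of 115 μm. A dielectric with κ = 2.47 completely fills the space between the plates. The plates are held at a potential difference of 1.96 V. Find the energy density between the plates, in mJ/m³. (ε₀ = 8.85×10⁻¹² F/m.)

E = V/d = 1.96 / 1.15×10⁻⁴ = 1.70×10⁴ V/m.
u = ½κε₀E² = ½ × 2.47 × 8.85×10⁻¹² × (1.70×10⁴)² = 3.17×10⁻³ J/m³.

u ≈ 3.17 mJ/m³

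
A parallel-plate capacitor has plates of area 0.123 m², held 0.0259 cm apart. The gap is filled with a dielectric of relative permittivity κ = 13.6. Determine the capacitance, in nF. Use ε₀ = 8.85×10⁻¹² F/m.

C = κε₀A/d = 13.6 × 8.85×10⁻¹² × 0.123 / 2.59×10⁻⁴ = 5.72×10⁻⁸ F.

C ≈ 57.2 nF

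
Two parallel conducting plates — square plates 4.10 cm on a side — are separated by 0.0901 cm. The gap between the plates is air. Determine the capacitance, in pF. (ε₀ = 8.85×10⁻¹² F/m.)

16.5 pF

A = (4.10 cm)² = 1.68×10⁻³ m².
C = ε₀A/d = 8.85×10⁻¹² × 1.68×10⁻³ / 9.01×10⁻⁴ = 1.65×10⁻¹¹ F.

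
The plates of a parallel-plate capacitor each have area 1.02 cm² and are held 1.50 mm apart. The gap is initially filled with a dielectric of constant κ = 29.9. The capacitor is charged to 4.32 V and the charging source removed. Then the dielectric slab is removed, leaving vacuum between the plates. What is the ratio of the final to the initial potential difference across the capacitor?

Isolated ⇒ Q is held fixed.
C₂ = 0.0334 C₁ and V = Q/C, so V₂/V₁ = C₁/C₂ = 29.9.

29.9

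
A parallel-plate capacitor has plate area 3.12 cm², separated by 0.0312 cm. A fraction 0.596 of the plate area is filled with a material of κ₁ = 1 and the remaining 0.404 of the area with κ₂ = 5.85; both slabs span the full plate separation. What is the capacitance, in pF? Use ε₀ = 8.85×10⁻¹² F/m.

26.2 pF

A = 3.12 cm² = 3.12×10⁻⁴ m².
Side-by-side slabs ⇒ two capacitors in parallel, each spanning the full gap.
C₁ = κ₁ε₀A₁/d = 1.00 × 8.85×10⁻¹² × 1.86×10⁻⁴ / 3.12×10⁻⁴ = 5.27×10⁻¹² F.
C₂ = κ₂ε₀A₂/d = 5.85 × 8.85×10⁻¹² × 1.26×10⁻⁴ / 3.12×10⁻⁴ = 2.09×10⁻¹¹ F.
C = C₁ + C₂ = 2.62×10⁻¹¹ F.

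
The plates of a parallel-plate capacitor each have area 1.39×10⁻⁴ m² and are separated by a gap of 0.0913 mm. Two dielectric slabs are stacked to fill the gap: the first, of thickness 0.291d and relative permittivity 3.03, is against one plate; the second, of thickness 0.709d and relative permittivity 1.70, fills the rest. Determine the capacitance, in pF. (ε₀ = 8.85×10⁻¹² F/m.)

Stacked slabs ⇒ two capacitors in series, each with the full plate area.
C₁ = κ₁ε₀A/d₁ = 3.03 × 8.85×10⁻¹² × 1.39×10⁻⁴ / 2.66×10⁻⁵ = 1.40×10⁻¹⁰ F.
C₂ = κ₂ε₀A/d₂ = 1.70 × 8.85×10⁻¹² × 1.39×10⁻⁴ / 6.47×10⁻⁵ = 3.23×10⁻¹¹ F.
C = (1/C₁ + 1/C₂)⁻¹ = 2.63×10⁻¹¹ F.

C ≈ 26.3 pF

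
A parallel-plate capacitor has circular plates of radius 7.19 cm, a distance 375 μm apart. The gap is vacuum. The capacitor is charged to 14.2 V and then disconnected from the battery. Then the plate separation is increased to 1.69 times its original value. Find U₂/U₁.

U₂/U₁ ≈ 1.69

Isolated ⇒ Q is held fixed.
C₂ = 0.592 C₁ and U = Q²/(2C), so U₂/U₁ = C₁/C₂ = 1.69.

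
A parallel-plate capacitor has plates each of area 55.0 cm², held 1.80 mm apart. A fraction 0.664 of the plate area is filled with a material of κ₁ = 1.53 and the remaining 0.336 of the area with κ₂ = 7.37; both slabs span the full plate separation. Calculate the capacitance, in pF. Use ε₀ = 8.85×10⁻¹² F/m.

C ≈ 94.4 pF

A = 55.0 cm² = 5.50×10⁻³ m².
Side-by-side slabs ⇒ two capacitors in parallel, each spanning the full gap.
C₁ = κ₁ε₀A₁/d = 1.53 × 8.85×10⁻¹² × 3.65×10⁻³ / 1.80×10⁻³ = 2.75×10⁻¹¹ F.
C₂ = κ₂ε₀A₂/d = 7.37 × 8.85×10⁻¹² × 1.85×10⁻³ / 1.80×10⁻³ = 6.70×10⁻¹¹ F.
C = C₁ + C₂ = 9.44×10⁻¹¹ F.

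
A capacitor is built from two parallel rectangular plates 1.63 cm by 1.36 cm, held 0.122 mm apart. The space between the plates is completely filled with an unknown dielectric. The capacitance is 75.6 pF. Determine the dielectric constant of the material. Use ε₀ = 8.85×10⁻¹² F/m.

A = 1.63 × 1.36 cm² = 2.22×10⁻⁴ m².
κ = Cd/(ε₀A) = 7.56×10⁻¹¹ × 1.22×10⁻⁴ / (8.85×10⁻¹² × 2.22×10⁻⁴) = 4.70.

4.70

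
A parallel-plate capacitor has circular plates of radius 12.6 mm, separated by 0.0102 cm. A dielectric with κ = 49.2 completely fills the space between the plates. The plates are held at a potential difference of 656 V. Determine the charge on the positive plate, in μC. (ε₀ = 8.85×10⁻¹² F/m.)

A = π(12.6 mm)² = 4.99×10⁻⁴ m².
C = κε₀A/d = 49.2 × 8.85×10⁻¹² × 4.99×10⁻⁴ / 1.02×10⁻⁴ = 2.13×10⁻⁹ F.
Q = CV = 2.13×10⁻⁹ × 656 = 1.40×10⁻⁶ C.

1.40 μC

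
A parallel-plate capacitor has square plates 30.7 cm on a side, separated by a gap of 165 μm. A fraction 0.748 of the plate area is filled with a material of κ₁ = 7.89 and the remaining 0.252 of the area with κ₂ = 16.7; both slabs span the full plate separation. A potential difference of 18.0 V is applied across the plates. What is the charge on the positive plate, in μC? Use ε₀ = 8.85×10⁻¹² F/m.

0.920 μC

A = (30.7 cm)² = 9.42×10⁻² m².
Side-by-side slabs ⇒ two capacitors in parallel, each spanning the full gap.
C₁ = κ₁ε₀A₁/d = 7.89 × 8.85×10⁻¹² × 7.05×10⁻² / 1.65×10⁻⁴ = 2.98×10⁻⁸ F.
C₂ = κ₂ε₀A₂/d = 16.7 × 8.85×10⁻¹² × 2.38×10⁻² / 1.65×10⁻⁴ = 2.13×10⁻⁸ F.
C = C₁ + C₂ = 5.11×10⁻⁸ F.
Q = CV = 5.11×10⁻⁸ × 18.0 = 9.20×10⁻⁷ C.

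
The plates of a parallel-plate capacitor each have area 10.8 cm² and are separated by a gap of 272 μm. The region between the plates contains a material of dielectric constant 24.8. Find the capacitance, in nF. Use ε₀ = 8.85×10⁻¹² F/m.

0.871 nF

A = 10.8 cm² = 1.08×10⁻³ m².
C = κε₀A/d = 24.8 × 8.85×10⁻¹² × 1.08×10⁻³ / 2.72×10⁻⁴ = 8.71×10⁻¹⁰ F.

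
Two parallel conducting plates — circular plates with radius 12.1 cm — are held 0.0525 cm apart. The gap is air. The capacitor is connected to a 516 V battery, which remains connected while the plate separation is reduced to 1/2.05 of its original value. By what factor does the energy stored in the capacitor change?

U₂/U₁ ≈ 2.05

Battery connected ⇒ V is held fixed.
C₂ = 2.05 C₁ and U = ½CV², so U₂/U₁ = C₂/C₁ = 2.05.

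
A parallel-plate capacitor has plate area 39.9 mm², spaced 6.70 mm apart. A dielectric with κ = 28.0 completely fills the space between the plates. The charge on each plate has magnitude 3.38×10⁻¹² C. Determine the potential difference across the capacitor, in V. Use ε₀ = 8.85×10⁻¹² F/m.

A = 39.9 mm² = 3.99×10⁻⁵ m².
C = κε₀A/d = 28.0 × 8.85×10⁻¹² × 3.99×10⁻⁵ / 6.70×10⁻³ = 1.48×10⁻¹² F.
V = Q/C = 3.38×10⁻¹² / 1.48×10⁻¹² = 2.29 V.

2.29 V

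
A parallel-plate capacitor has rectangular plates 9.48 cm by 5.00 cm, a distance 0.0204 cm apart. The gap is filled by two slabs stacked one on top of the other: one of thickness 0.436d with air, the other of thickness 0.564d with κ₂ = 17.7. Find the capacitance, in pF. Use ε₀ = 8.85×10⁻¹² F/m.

440 pF

A = 9.48 × 5.00 cm² = 4.74×10⁻³ m².
Stacked slabs ⇒ two capacitors in series, each with the full plate area.
C₁ = κ₁ε₀A/d₁ = 1.00 × 8.85×10⁻¹² × 4.74×10⁻³ / 8.89×10⁻⁵ = 4.72×10⁻¹⁰ F.
C₂ = κ₂ε₀A/d₂ = 17.7 × 8.85×10⁻¹² × 4.74×10⁻³ / 1.15×10⁻⁴ = 6.45×10⁻⁹ F.
C = (1/C₁ + 1/C₂)⁻¹ = 4.40×10⁻¹⁰ F.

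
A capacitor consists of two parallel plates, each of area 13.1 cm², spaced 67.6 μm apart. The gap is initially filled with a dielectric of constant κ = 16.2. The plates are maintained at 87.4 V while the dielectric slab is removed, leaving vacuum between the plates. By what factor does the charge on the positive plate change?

0.0617

Battery connected ⇒ V is held fixed.
C₂ = 0.0617 C₁ and Q = CV, so Q₂/Q₁ = C₂/C₁ = 0.0617.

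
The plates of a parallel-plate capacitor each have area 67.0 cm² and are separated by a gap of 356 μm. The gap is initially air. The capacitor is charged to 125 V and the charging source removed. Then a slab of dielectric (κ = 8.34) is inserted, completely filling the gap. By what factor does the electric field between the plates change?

E₂/E₁ ≈ 0.120

Isolated ⇒ Q is held fixed.
V₂ = Q/C₂ = V₁/8.34; E = V/d, so E₂/E₁ = (V₂/V₁)(d₁/d₂) = 0.120.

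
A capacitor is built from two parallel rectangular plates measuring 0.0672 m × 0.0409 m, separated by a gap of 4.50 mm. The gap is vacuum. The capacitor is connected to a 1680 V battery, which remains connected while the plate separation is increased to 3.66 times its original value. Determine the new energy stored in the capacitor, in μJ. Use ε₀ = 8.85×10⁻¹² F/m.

A = 0.0672 × 0.0409 m² = 2.75×10⁻³ m².
Initially C₁ = ε₀A/d = 8.85×10⁻¹² × 2.75×10⁻³ / 4.50×10⁻³ = 5.41×10⁻¹² F.
U₁ = 7.63×10⁻⁶ J.
Battery connected ⇒ V is held fixed. C₂ = 0.273 C₁ and U = ½CV², so U₂/U₁ = C₂/C₁ = 0.273.
U₂ = 0.273 × 7.63×10⁻⁶ = 2.08×10⁻⁶ J.

2.08 μJ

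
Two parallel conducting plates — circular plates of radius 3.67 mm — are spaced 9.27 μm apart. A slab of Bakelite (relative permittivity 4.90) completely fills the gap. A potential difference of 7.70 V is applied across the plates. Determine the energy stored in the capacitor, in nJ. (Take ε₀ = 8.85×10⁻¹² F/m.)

A = π(3.67 mm)² = 4.23×10⁻⁵ m².
C = κε₀A/d = 4.90 × 8.85×10⁻¹² × 4.23×10⁻⁵ / 9.27×10⁻⁶ = 1.98×10⁻¹⁰ F.
U = ½CV² = ½ × 1.98×10⁻¹⁰ × (7.70)² = 5.87×10⁻⁹ J.

U ≈ 5.87 nJ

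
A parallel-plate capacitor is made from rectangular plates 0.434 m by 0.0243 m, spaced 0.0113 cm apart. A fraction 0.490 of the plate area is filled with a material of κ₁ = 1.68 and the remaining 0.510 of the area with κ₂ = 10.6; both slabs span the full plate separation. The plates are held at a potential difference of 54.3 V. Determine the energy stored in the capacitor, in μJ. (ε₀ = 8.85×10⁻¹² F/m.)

A = 0.434 × 0.0243 m² = 1.05×10⁻² m².
Side-by-side slabs ⇒ two capacitors in parallel, each spanning the full gap.
C₁ = κ₁ε₀A₁/d = 1.68 × 8.85×10⁻¹² × 5.17×10⁻³ / 1.13×10⁻⁴ = 6.80×10⁻¹⁰ F.
C₂ = κ₂ε₀A₂/d = 10.6 × 8.85×10⁻¹² × 5.38×10⁻³ / 1.13×10⁻⁴ = 4.47×10⁻⁹ F.
C = C₁ + C₂ = 5.15×10⁻⁹ F.
U = ½CV² = ½ × 5.15×10⁻⁹ × (54.3)² = 7.59×10⁻⁶ J.

U ≈ 7.59 μJ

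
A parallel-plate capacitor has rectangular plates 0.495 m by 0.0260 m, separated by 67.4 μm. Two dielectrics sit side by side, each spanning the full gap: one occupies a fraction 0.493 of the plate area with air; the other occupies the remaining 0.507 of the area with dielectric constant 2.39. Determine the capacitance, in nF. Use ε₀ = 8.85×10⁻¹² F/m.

C ≈ 2.88 nF

A = 0.495 × 0.0260 m² = 1.29×10⁻² m².
Side-by-side slabs ⇒ two capacitors in parallel, each spanning the full gap.
C₁ = κ₁ε₀A₁/d = 1.00 × 8.85×10⁻¹² × 6.34×10⁻³ / 6.74×10⁻⁵ = 8.33×10⁻¹⁰ F.
C₂ = κ₂ε₀A₂/d = 2.39 × 8.85×10⁻¹² × 6.53×10⁻³ / 6.74×10⁻⁵ = 2.05×10⁻⁹ F.
C = C₁ + C₂ = 2.88×10⁻⁹ F.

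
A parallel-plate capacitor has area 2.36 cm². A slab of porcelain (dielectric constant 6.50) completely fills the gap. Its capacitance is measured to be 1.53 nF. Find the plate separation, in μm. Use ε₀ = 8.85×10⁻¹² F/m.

8.87 μm

A = 2.36 cm² = 2.36×10⁻⁴ m².
d = κε₀A/C = 6.50 × 8.85×10⁻¹² × 2.36×10⁻⁴ / 1.53×10⁻⁹ = 8.87×10⁻⁶ m.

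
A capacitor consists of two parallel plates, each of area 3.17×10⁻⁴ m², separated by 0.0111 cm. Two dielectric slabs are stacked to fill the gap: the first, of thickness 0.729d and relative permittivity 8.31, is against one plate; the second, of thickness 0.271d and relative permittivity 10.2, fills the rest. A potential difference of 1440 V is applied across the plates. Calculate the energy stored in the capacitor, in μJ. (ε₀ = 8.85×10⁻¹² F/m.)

U ≈ 229 μJ

Stacked slabs ⇒ two capacitors in series, each with the full plate area.
C₁ = κ₁ε₀A/d₁ = 8.31 × 8.85×10⁻¹² × 3.17×10⁻⁴ / 8.09×10⁻⁵ = 2.88×10⁻¹⁰ F.
C₂ = κ₂ε₀A/d₂ = 10.2 × 8.85×10⁻¹² × 3.17×10⁻⁴ / 3.01×10⁻⁵ = 9.51×10⁻¹⁰ F.
C = (1/C₁ + 1/C₂)⁻¹ = 2.21×10⁻¹⁰ F.
U = ½CV² = ½ × 2.21×10⁻¹⁰ × (1440)² = 2.29×10⁻⁴ J.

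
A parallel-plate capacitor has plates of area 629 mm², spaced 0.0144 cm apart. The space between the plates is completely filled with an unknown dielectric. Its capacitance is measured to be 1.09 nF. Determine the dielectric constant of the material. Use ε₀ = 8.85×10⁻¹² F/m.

κ ≈ 28.2

A = 629 mm² = 6.29×10⁻⁴ m².
κ = Cd/(ε₀A) = 1.09×10⁻⁹ × 1.44×10⁻⁴ / (8.85×10⁻¹² × 6.29×10⁻⁴) = 28.2.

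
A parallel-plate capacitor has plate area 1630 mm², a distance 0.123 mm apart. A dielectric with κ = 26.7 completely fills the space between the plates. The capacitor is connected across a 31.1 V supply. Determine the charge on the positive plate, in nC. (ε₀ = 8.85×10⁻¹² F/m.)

97.4 nC

A = 1630 mm² = 1.63×10⁻³ m².
C = κε₀A/d = 26.7 × 8.85×10⁻¹² × 1.63×10⁻³ / 1.23×10⁻⁴ = 3.13×10⁻⁹ F.
Q = CV = 3.13×10⁻⁹ × 31.1 = 9.74×10⁻⁸ C.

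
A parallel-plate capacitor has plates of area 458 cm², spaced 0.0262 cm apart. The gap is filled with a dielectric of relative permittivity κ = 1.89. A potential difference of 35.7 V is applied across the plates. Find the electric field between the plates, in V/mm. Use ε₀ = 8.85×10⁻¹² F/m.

E = V/d = 35.7 / 2.62×10⁻⁴ = 1.36×10⁵ V/m.

E ≈ 136 V/mm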